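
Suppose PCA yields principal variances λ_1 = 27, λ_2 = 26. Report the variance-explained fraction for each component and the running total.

Step 1 — total variance = trace(Sigma) = Σ λ_i = 27 + 26 = 53.

Step 2 — fraction explained by component i = λ_i / Σ λ:
  PC1: 27/53 = 0.5094
  PC2: 26/53 = 0.4906

Step 3 — cumulative fraction after k components = (λ_1 + ... + λ_k) / Σ λ:
  k = 1: 27/53 = 0.5094
  k = 2: (27 + 26)/53 = 53/53 = 1

Summary (fraction, with percent):

explained: PC1 0.5094 (50.94%), PC2 0.4906 (49.06%);  cumulative: 0.5094, 1


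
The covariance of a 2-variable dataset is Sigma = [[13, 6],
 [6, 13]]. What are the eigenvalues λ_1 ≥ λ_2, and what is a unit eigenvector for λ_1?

Step 1 — characteristic polynomial of 2×2 Sigma:
  det(Sigma - λI) = λ² - trace · λ + det = 0.
  trace = 13 + 13 = 26, det = 13·13 - (6)² = 133.
Step 2 — discriminant:
  Δ = trace² - 4·det = 676 - 532 = 144.
Step 3 — eigenvalues:
  λ = (trace ± √Δ)/2 = (26 ± 12)/2,
  λ_1 = 19,  λ_2 = 7.

Step 4 — unit eigenvector for λ_1: solve (Sigma - λ_1 I)v = 0. First row:
  (13 - 19)·v_x + (6)·v_y = 0, i.e. (-6)·v_x + (6)·v_y = 0,
  so v ∝ (b, λ_1 - a) = (6, 6) = u.
  ||u|| = √((6)² + (6)²) = √(72) ≈ 8.4853,
  v_1 = u/||u|| ≈ (0.7071, 0.7071) (||v_1|| = 1).

λ_1 = 19,  λ_2 = 7;  v_1 ≈ (0.7071, 0.7071)


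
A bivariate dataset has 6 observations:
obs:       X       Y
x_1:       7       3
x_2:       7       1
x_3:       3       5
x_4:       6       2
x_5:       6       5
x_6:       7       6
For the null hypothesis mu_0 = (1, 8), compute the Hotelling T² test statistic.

Step 1 — sample mean vector:
  mean(X) = (7 + 7 + 3 + 6 + 6 + 7) / 6 = 36/6 = 6
  mean(Y) = (3 + 1 + 5 + 2 + 5 + 6) / 6 = 22/6 = 3.6667
  x̄ = (6, 3.6667),  deviation x̄ - mu_0 = (6, 3.6667) - (1, 8) = (5, -4.3333).

Step 2 — sample covariance matrix, S[i,j] = (1/(n-1)) · Σ_k (x_{k,i} - mean_i) · (x_{k,j} - mean_j), divisor n-1 = 5:
  S[X,X] = ((1)·(1) + (1)·(1) + (-3)·(-3) + (0)·(0) + (0)·(0) + (1)·(1)) / 5 = 12/5 = 2.4
  S[X,Y] = ((1)·(-0.6667) + (1)·(-2.6667) + (-3)·(1.3333) + (0)·(-1.6667) + (0)·(1.3333) + (1)·(2.3333)) / 5 = -5/5 = -1
  S[Y,Y] = ((-0.6667)·(-0.6667) + (-2.6667)·(-2.6667) + (1.3333)·(1.3333) + (-1.6667)·(-1.6667) + (1.3333)·(1.3333) + (2.3333)·(2.3333)) / 5 = 19.3333/5 = 3.8667
  S = [[2.4, -1],
 [-1, 3.8667]].

Step 3 — invert S. det(S) = 2.4·3.8667 - (-1)² = 8.28.
  S^{-1} = (1/det) · [[d, -b], [-b, a]] = [[0.467, 0.1208],
 [0.1208, 0.2899]].

Step 4 — quadratic form (x̄ - mu_0)^T · S^{-1} · (x̄ - mu_0):
  S^{-1} · (x̄ - mu_0) = (1.8116, -0.6522),
  (x̄ - mu_0)^T · [...] = (5)·(1.8116) + (-4.3333)·(-0.6522) = 11.8841.

Step 5 — scale by n: T² = 6 · 11.8841 = 71.3043.

T² ≈ 71.3043


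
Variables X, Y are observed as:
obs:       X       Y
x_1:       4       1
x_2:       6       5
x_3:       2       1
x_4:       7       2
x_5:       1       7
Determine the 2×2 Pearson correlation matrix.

Step 1 — column means:
  mean(X) = (4 + 6 + 2 + 7 + 1) / 5 = 20/5 = 4
  mean(Y) = (1 + 5 + 1 + 2 + 7) / 5 = 16/5 = 3.2

Step 2 — sample variances and covariances s[i,j] = (1/(n-1)) · Σ_k (x_{k,i} - mean_i) · (x_{k,j} - mean_j), with n-1 = 4:
  s[X,X] = ((0)·(0) + (2)·(2) + (-2)·(-2) + (3)·(3) + (-3)·(-3)) / 4 = 26/4 = 6.5
  s[X,Y] = ((0)·(-2.2) + (2)·(1.8) + (-2)·(-2.2) + (3)·(-1.2) + (-3)·(3.8)) / 4 = -7/4 = -1.75
  s[Y,Y] = ((-2.2)·(-2.2) + (1.8)·(1.8) + (-2.2)·(-2.2) + (-1.2)·(-1.2) + (3.8)·(3.8)) / 4 = 28.8/4 = 7.2
  Sample standard deviations s_i = √(s[i,i]):
  s(X) = √(6.5) = 2.5495
  s(Y) = √(7.2) = 2.6833

Step 3 — r_{ij} = s_{ij} / (s_i · s_j):
  r[X,X] = 1 (diagonal).
  r[X,Y] = -1.75 / (2.5495 · 2.6833) = -1.75 / 6.8411 = -0.2558
  r[Y,Y] = 1 (diagonal).

R is symmetric with unit diagonal. Assembling:

R = [[1, -0.2558],
 [-0.2558, 1]]


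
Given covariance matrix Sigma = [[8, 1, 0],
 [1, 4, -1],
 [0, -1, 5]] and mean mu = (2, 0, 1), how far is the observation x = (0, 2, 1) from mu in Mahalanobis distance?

Step 1 — centre the observation: (x - mu) = (-2, 2, 0).

Step 2 — invert Sigma (cofactor / det for 3×3, or solve directly):
  Sigma^{-1} = [[0.1293, -0.034, -0.0068],
 [-0.034, 0.2721, 0.0544],
 [-0.0068, 0.0544, 0.2109]].

Step 3 — form the quadratic (x - mu)^T · Sigma^{-1} · (x - mu):
  Sigma^{-1} · (x - mu) = (-0.3265, 0.6122, 0.1224).
  (x - mu)^T · [Sigma^{-1} · (x - mu)] = (-2)·(-0.3265) + (2)·(0.6122) + (0)·(0.1224) = 1.8776.

Step 4 — take square root: d = √(1.8776) ≈ 1.3702.

d(x, mu) = √(1.8776) ≈ 1.3702


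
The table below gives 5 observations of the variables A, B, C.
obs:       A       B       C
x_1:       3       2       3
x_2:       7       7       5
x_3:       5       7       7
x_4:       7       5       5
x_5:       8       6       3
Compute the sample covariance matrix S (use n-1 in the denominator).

Step 1 — column means:
  mean(A) = (3 + 7 + 5 + 7 + 8) / 5 = 30/5 = 6
  mean(B) = (2 + 7 + 7 + 5 + 6) / 5 = 27/5 = 5.4
  mean(C) = (3 + 5 + 7 + 5 + 3) / 5 = 23/5 = 4.6

Step 2 — sample covariance S[i,j] = (1/(n-1)) · Σ_k (x_{k,i} - mean_i) · (x_{k,j} - mean_j), with n-1 = 4.
  S[A,A] = ((-3)·(-3) + (1)·(1) + (-1)·(-1) + (1)·(1) + (2)·(2)) / 4 = 16/4 = 4
  S[A,B] = ((-3)·(-3.4) + (1)·(1.6) + (-1)·(1.6) + (1)·(-0.4) + (2)·(0.6)) / 4 = 11/4 = 2.75
  S[A,C] = ((-3)·(-1.6) + (1)·(0.4) + (-1)·(2.4) + (1)·(0.4) + (2)·(-1.6)) / 4 = 0/4 = 0
  S[B,B] = ((-3.4)·(-3.4) + (1.6)·(1.6) + (1.6)·(1.6) + (-0.4)·(-0.4) + (0.6)·(0.6)) / 4 = 17.2/4 = 4.3
  S[B,C] = ((-3.4)·(-1.6) + (1.6)·(0.4) + (1.6)·(2.4) + (-0.4)·(0.4) + (0.6)·(-1.6)) / 4 = 8.8/4 = 2.2
  S[C,C] = ((-1.6)·(-1.6) + (0.4)·(0.4) + (2.4)·(2.4) + (0.4)·(0.4) + (-1.6)·(-1.6)) / 4 = 11.2/4 = 2.8

S is symmetric (S[j,i] = S[i,j]). Assembling:

S = [[4, 2.75, 0],
 [2.75, 4.3, 2.2],
 [0, 2.2, 2.8]]


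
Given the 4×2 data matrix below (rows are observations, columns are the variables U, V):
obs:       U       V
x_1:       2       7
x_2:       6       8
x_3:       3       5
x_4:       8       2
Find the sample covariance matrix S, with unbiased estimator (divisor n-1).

Step 1 — column means:
  mean(U) = (2 + 6 + 3 + 8) / 4 = 19/4 = 4.75
  mean(V) = (7 + 8 + 5 + 2) / 4 = 22/4 = 5.5

Step 2 — sample covariance S[i,j] = (1/(n-1)) · Σ_k (x_{k,i} - mean_i) · (x_{k,j} - mean_j), with n-1 = 3.
  S[U,U] = ((-2.75)·(-2.75) + (1.25)·(1.25) + (-1.75)·(-1.75) + (3.25)·(3.25)) / 3 = 22.75/3 = 7.5833
  S[U,V] = ((-2.75)·(1.5) + (1.25)·(2.5) + (-1.75)·(-0.5) + (3.25)·(-3.5)) / 3 = -11.5/3 = -3.8333
  S[V,V] = ((1.5)·(1.5) + (2.5)·(2.5) + (-0.5)·(-0.5) + (-3.5)·(-3.5)) / 3 = 21/3 = 7

S is symmetric (S[j,i] = S[i,j]). Assembling:

S = [[7.5833, -3.8333],
 [-3.8333, 7]]


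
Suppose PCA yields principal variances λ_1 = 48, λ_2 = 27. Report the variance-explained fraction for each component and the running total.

Step 1 — total variance = trace(Sigma) = Σ λ_i = 48 + 27 = 75.

Step 2 — fraction explained by component i = λ_i / Σ λ:
  PC1: 48/75 = 0.64
  PC2: 27/75 = 0.36

Step 3 — cumulative fraction after k components = (λ_1 + ... + λ_k) / Σ λ:
  k = 1: 48/75 = 0.64
  k = 2: (48 + 27)/75 = 75/75 = 1

Summary (fraction, with percent):

explained: PC1 0.64 (64%), PC2 0.36 (36%);  cumulative: 0.64, 1


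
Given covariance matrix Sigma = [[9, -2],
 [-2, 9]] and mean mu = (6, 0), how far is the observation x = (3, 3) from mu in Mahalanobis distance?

Step 1 — centre the observation: (x - mu) = (-3, 3).

Step 2 — invert Sigma. det(Sigma) = 9·9 - (-2)² = 77.
  Sigma^{-1} = (1/det) · [[d, -b], [-b, a]] = [[0.1169, 0.026],
 [0.026, 0.1169]].

Step 3 — form the quadratic (x - mu)^T · Sigma^{-1} · (x - mu):
  Sigma^{-1} · (x - mu) = (-0.2727, 0.2727).
  (x - mu)^T · [Sigma^{-1} · (x - mu)] = (-3)·(-0.2727) + (3)·(0.2727) = 1.6364.

Step 4 — take square root: d = √(1.6364) ≈ 1.2792.

d(x, mu) = √(1.6364) ≈ 1.2792


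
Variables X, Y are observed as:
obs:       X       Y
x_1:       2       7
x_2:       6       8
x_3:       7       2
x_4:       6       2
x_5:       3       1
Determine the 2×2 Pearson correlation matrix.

Step 1 — column means:
  mean(X) = (2 + 6 + 7 + 6 + 3) / 5 = 24/5 = 4.8
  mean(Y) = (7 + 8 + 2 + 2 + 1) / 5 = 20/5 = 4

Step 2 — sample variances and covariances s[i,j] = (1/(n-1)) · Σ_k (x_{k,i} - mean_i) · (x_{k,j} - mean_j), with n-1 = 4:
  s[X,X] = ((-2.8)·(-2.8) + (1.2)·(1.2) + (2.2)·(2.2) + (1.2)·(1.2) + (-1.8)·(-1.8)) / 4 = 18.8/4 = 4.7
  s[X,Y] = ((-2.8)·(3) + (1.2)·(4) + (2.2)·(-2) + (1.2)·(-2) + (-1.8)·(-3)) / 4 = -5/4 = -1.25
  s[Y,Y] = ((3)·(3) + (4)·(4) + (-2)·(-2) + (-2)·(-2) + (-3)·(-3)) / 4 = 42/4 = 10.5
  Sample standard deviations s_i = √(s[i,i]):
  s(X) = √(4.7) = 2.1679
  s(Y) = √(10.5) = 3.2404

Step 3 — r_{ij} = s_{ij} / (s_i · s_j):
  r[X,X] = 1 (diagonal).
  r[X,Y] = -1.25 / (2.1679 · 3.2404) = -1.25 / 7.025 = -0.1779
  r[Y,Y] = 1 (diagonal).

R is symmetric with unit diagonal. Assembling:

R = [[1, -0.1779],
 [-0.1779, 1]]


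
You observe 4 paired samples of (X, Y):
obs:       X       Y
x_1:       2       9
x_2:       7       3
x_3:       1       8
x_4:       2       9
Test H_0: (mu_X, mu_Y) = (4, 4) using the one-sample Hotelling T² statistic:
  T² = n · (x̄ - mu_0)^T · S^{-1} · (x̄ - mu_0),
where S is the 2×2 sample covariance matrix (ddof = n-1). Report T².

Step 1 — sample mean vector:
  mean(X) = (2 + 7 + 1 + 2) / 4 = 12/4 = 3
  mean(Y) = (9 + 3 + 8 + 9) / 4 = 29/4 = 7.25
  x̄ = (3, 7.25),  deviation x̄ - mu_0 = (3, 7.25) - (4, 4) = (-1, 3.25).

Step 2 — sample covariance matrix, S[i,j] = (1/(n-1)) · Σ_k (x_{k,i} - mean_i) · (x_{k,j} - mean_j), divisor n-1 = 3:
  S[X,X] = ((-1)·(-1) + (4)·(4) + (-2)·(-2) + (-1)·(-1)) / 3 = 22/3 = 7.3333
  S[X,Y] = ((-1)·(1.75) + (4)·(-4.25) + (-2)·(0.75) + (-1)·(1.75)) / 3 = -22/3 = -7.3333
  S[Y,Y] = ((1.75)·(1.75) + (-4.25)·(-4.25) + (0.75)·(0.75) + (1.75)·(1.75)) / 3 = 24.75/3 = 8.25
  S = [[7.3333, -7.3333],
 [-7.3333, 8.25]].

Step 3 — invert S. det(S) = 7.3333·8.25 - (-7.3333)² = 6.7222.
  S^{-1} = (1/det) · [[d, -b], [-b, a]] = [[1.2273, 1.0909],
 [1.0909, 1.0909]].

Step 4 — quadratic form (x̄ - mu_0)^T · S^{-1} · (x̄ - mu_0):
  S^{-1} · (x̄ - mu_0) = (2.3182, 2.4545),
  (x̄ - mu_0)^T · [...] = (-1)·(2.3182) + (3.25)·(2.4545) = 5.6591.

Step 5 — scale by n: T² = 4 · 5.6591 = 22.6364.

T² ≈ 22.6364


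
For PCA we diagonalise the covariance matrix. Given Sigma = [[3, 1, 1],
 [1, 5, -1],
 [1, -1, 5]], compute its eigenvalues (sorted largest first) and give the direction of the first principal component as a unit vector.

Step 1 — characteristic polynomial p(λ) = det(λI - Sigma) = λ³ - tr·λ² + c_1·λ - det, where tr = trace, c_1 = sum of the principal 2×2 minors, det = det(Sigma):
  tr = 3 + 5 + 5 = 13,
  c_1 = (3·5 - (1)²) + (3·5 - (1)²) + (5·5 - (-1)²) = 14 + 14 + 24 = 52,
  det = 3·(5·5 - (-1)²) - (1)·((1)·5 - (-1)·(1)) + (1)·((1)·(-1) - 5·(1)) = 3·(24) - (1)·(6) + (1)·(-6) = 60.
  So p(λ) = λ³ - 13λ² + 52λ - 60.
Step 2 — look for an integer root (rational root theorem: any rational root is an integer divisor of 60). Testing λ = 2:
  p(2) = 8 - 52 + 104 - 60 = 0  ✓
  Dividing out (λ - 2): p(λ) = (λ - 2)(λ² - 11λ + 30).
Step 3 — remaining eigenvalues from the quadratic λ² - 11λ + 30 = 0:
  Δ = 11² - 4·30 = 121 - 120 = 1,  λ = (11 ± √1)/2 = (11 ± 1)/2 = 6 or 5.
  Sorted: λ_1 = 6,  λ_2 = 5,  λ_3 = 2  (check: sum = 13 = tr ✓).

Step 4 — unit eigenvector for λ_1 = 6: v spans the null space of (Sigma - λ_1 I), whose rows are
  r_1 = (-3, 1, 1),  r_2 = (1, -1, -1),  r_3 = (1, -1, -1).
  v is orthogonal to every row, so take v ∝ r_1 × r_2 = ((1)·(-1) - (1)·(-1), (1)·(1) - (-3)·(-1), (-3)·(-1) - (1)·(1)) = (0, -2, 2).
  Rescale (divide by 2; multiply by -1 so the first nonzero entry is positive): u = (0, 1, -1).
  ||u|| = √((0)² + (1)² + (-1)²) = √(2) ≈ 1.4142,  v_1 = u/||u|| ≈ (0, 0.7071, -0.7071) (||v_1|| = 1).

λ_1 = 6,  λ_2 = 5,  λ_3 = 2;  v_1 ≈ (0, 0.7071, -0.7071)


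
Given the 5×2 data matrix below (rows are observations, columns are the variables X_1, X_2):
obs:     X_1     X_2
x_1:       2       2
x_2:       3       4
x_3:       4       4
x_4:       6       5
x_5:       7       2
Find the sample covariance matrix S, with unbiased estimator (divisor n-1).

Step 1 — column means:
  mean(X_1) = (2 + 3 + 4 + 6 + 7) / 5 = 22/5 = 4.4
  mean(X_2) = (2 + 4 + 4 + 5 + 2) / 5 = 17/5 = 3.4

Step 2 — sample covariance S[i,j] = (1/(n-1)) · Σ_k (x_{k,i} - mean_i) · (x_{k,j} - mean_j), with n-1 = 4.
  S[X_1,X_1] = ((-2.4)·(-2.4) + (-1.4)·(-1.4) + (-0.4)·(-0.4) + (1.6)·(1.6) + (2.6)·(2.6)) / 4 = 17.2/4 = 4.3
  S[X_1,X_2] = ((-2.4)·(-1.4) + (-1.4)·(0.6) + (-0.4)·(0.6) + (1.6)·(1.6) + (2.6)·(-1.4)) / 4 = 1.2/4 = 0.3
  S[X_2,X_2] = ((-1.4)·(-1.4) + (0.6)·(0.6) + (0.6)·(0.6) + (1.6)·(1.6) + (-1.4)·(-1.4)) / 4 = 7.2/4 = 1.8

S is symmetric (S[j,i] = S[i,j]). Assembling:

S = [[4.3, 0.3],
 [0.3, 1.8]]


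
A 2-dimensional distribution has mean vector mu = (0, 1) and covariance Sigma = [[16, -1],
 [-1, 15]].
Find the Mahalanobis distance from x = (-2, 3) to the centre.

Step 1 — centre the observation: (x - mu) = (-2, 2).

Step 2 — invert Sigma. det(Sigma) = 16·15 - (-1)² = 239.
  Sigma^{-1} = (1/det) · [[d, -b], [-b, a]] = [[0.0628, 0.0042],
 [0.0042, 0.0669]].

Step 3 — form the quadratic (x - mu)^T · Sigma^{-1} · (x - mu):
  Sigma^{-1} · (x - mu) = (-0.1172, 0.1255).
  (x - mu)^T · [Sigma^{-1} · (x - mu)] = (-2)·(-0.1172) + (2)·(0.1255) = 0.4854.

Step 4 — take square root: d = √(0.4854) ≈ 0.6967.

d(x, mu) = √(0.4854) ≈ 0.6967


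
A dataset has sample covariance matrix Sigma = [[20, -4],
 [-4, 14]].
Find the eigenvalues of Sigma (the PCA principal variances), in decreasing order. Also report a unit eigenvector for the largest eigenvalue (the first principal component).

Step 1 — characteristic polynomial of 2×2 Sigma:
  det(Sigma - λI) = λ² - trace · λ + det = 0.
  trace = 20 + 14 = 34, det = 20·14 - (-4)² = 264.
Step 2 — discriminant:
  Δ = trace² - 4·det = 1156 - 1056 = 100.
Step 3 — eigenvalues:
  λ = (trace ± √Δ)/2 = (34 ± 10)/2,
  λ_1 = 22,  λ_2 = 12.

Step 4 — unit eigenvector for λ_1: solve (Sigma - λ_1 I)v = 0. First row:
  (20 - 22)·v_x + (-4)·v_y = 0, i.e. (-2)·v_x + (-4)·v_y = 0,
  so v ∝ (b, λ_1 - a) = (-4, 2); multiply by -1 so the first entry is positive: u = (4, -2).
  ||u|| = √((4)² + (-2)²) = √(20) ≈ 4.4721,
  v_1 = u/||u|| ≈ (0.8944, -0.4472) (||v_1|| = 1).

λ_1 = 22,  λ_2 = 12;  v_1 ≈ (0.8944, -0.4472)


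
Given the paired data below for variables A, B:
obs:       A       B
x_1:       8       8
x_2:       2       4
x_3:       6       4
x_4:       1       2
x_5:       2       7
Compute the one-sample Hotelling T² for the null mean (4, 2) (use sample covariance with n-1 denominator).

Step 1 — sample mean vector:
  mean(A) = (8 + 2 + 6 + 1 + 2) / 5 = 19/5 = 3.8
  mean(B) = (8 + 4 + 4 + 2 + 7) / 5 = 25/5 = 5
  x̄ = (3.8, 5),  deviation x̄ - mu_0 = (3.8, 5) - (4, 2) = (-0.2, 3).

Step 2 — sample covariance matrix, S[i,j] = (1/(n-1)) · Σ_k (x_{k,i} - mean_i) · (x_{k,j} - mean_j), divisor n-1 = 4:
  S[A,A] = ((4.2)·(4.2) + (-1.8)·(-1.8) + (2.2)·(2.2) + (-2.8)·(-2.8) + (-1.8)·(-1.8)) / 4 = 36.8/4 = 9.2
  S[A,B] = ((4.2)·(3) + (-1.8)·(-1) + (2.2)·(-1) + (-2.8)·(-3) + (-1.8)·(2)) / 4 = 17/4 = 4.25
  S[B,B] = ((3)·(3) + (-1)·(-1) + (-1)·(-1) + (-3)·(-3) + (2)·(2)) / 4 = 24/4 = 6
  S = [[9.2, 4.25],
 [4.25, 6]].

Step 3 — invert S. det(S) = 9.2·6 - (4.25)² = 37.1375.
  S^{-1} = (1/det) · [[d, -b], [-b, a]] = [[0.1616, -0.1144],
 [-0.1144, 0.2477]].

Step 4 — quadratic form (x̄ - mu_0)^T · S^{-1} · (x̄ - mu_0):
  S^{-1} · (x̄ - mu_0) = (-0.3756, 0.7661),
  (x̄ - mu_0)^T · [...] = (-0.2)·(-0.3756) + (3)·(0.7661) = 2.3733.

Step 5 — scale by n: T² = 5 · 2.3733 = 11.8667.

T² ≈ 11.8667


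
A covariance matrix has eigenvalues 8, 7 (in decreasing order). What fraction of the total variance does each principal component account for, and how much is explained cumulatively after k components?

Step 1 — total variance = trace(Sigma) = Σ λ_i = 8 + 7 = 15.

Step 2 — fraction explained by component i = λ_i / Σ λ:
  PC1: 8/15 = 0.5333
  PC2: 7/15 = 0.4667

Step 3 — cumulative fraction after k components = (λ_1 + ... + λ_k) / Σ λ:
  k = 1: 8/15 = 0.5333
  k = 2: (8 + 7)/15 = 15/15 = 1

Summary (fraction, with percent):

explained: PC1 0.5333 (53.33%), PC2 0.4667 (46.67%);  cumulative: 0.5333, 1


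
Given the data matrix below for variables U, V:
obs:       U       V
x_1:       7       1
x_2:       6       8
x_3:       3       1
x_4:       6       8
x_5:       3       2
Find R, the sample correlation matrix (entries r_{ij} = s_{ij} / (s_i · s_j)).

Step 1 — column means:
  mean(U) = (7 + 6 + 3 + 6 + 3) / 5 = 25/5 = 5
  mean(V) = (1 + 8 + 1 + 8 + 2) / 5 = 20/5 = 4

Step 2 — sample variances and covariances s[i,j] = (1/(n-1)) · Σ_k (x_{k,i} - mean_i) · (x_{k,j} - mean_j), with n-1 = 4:
  s[U,U] = ((2)·(2) + (1)·(1) + (-2)·(-2) + (1)·(1) + (-2)·(-2)) / 4 = 14/4 = 3.5
  s[U,V] = ((2)·(-3) + (1)·(4) + (-2)·(-3) + (1)·(4) + (-2)·(-2)) / 4 = 12/4 = 3
  s[V,V] = ((-3)·(-3) + (4)·(4) + (-3)·(-3) + (4)·(4) + (-2)·(-2)) / 4 = 54/4 = 13.5
  Sample standard deviations s_i = √(s[i,i]):
  s(U) = √(3.5) = 1.8708
  s(V) = √(13.5) = 3.6742

Step 3 — r_{ij} = s_{ij} / (s_i · s_j):
  r[U,U] = 1 (diagonal).
  r[U,V] = 3 / (1.8708 · 3.6742) = 3 / 6.8739 = 0.4364
  r[V,V] = 1 (diagonal).

R is symmetric with unit diagonal. Assembling:

R = [[1, 0.4364],
 [0.4364, 1]]


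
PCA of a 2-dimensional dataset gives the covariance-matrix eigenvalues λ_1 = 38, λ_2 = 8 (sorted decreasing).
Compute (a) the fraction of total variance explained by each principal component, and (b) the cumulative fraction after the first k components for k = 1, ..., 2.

Step 1 — total variance = trace(Sigma) = Σ λ_i = 38 + 8 = 46.

Step 2 — fraction explained by component i = λ_i / Σ λ:
  PC1: 38/46 = 0.8261
  PC2: 8/46 = 0.1739

Step 3 — cumulative fraction after k components = (λ_1 + ... + λ_k) / Σ λ:
  k = 1: 38/46 = 0.8261
  k = 2: (38 + 8)/46 = 46/46 = 1

Summary (fraction, with percent):

explained: PC1 0.8261 (82.61%), PC2 0.1739 (17.39%);  cumulative: 0.8261, 1


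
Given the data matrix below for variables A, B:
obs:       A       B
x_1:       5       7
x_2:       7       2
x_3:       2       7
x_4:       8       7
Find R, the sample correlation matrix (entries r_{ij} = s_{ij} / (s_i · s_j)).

Step 1 — column means:
  mean(A) = (5 + 7 + 2 + 8) / 4 = 22/4 = 5.5
  mean(B) = (7 + 2 + 7 + 7) / 4 = 23/4 = 5.75

Step 2 — sample variances and covariances s[i,j] = (1/(n-1)) · Σ_k (x_{k,i} - mean_i) · (x_{k,j} - mean_j), with n-1 = 3:
  s[A,A] = ((-0.5)·(-0.5) + (1.5)·(1.5) + (-3.5)·(-3.5) + (2.5)·(2.5)) / 3 = 21/3 = 7
  s[A,B] = ((-0.5)·(1.25) + (1.5)·(-3.75) + (-3.5)·(1.25) + (2.5)·(1.25)) / 3 = -7.5/3 = -2.5
  s[B,B] = ((1.25)·(1.25) + (-3.75)·(-3.75) + (1.25)·(1.25) + (1.25)·(1.25)) / 3 = 18.75/3 = 6.25
  Sample standard deviations s_i = √(s[i,i]):
  s(A) = √(7) = 2.6458
  s(B) = √(6.25) = 2.5

Step 3 — r_{ij} = s_{ij} / (s_i · s_j):
  r[A,A] = 1 (diagonal).
  r[A,B] = -2.5 / (2.6458 · 2.5) = -2.5 / 6.6144 = -0.378
  r[B,B] = 1 (diagonal).

R is symmetric with unit diagonal. Assembling:

R = [[1, -0.378],
 [-0.378, 1]]


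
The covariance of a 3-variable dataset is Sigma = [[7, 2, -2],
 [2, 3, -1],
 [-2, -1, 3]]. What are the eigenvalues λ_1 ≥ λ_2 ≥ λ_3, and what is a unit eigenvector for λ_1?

Step 1 — characteristic polynomial p(λ) = det(λI - Sigma) = λ³ - tr·λ² + c_1·λ - det, where tr = trace, c_1 = sum of the principal 2×2 minors, det = det(Sigma):
  tr = 7 + 3 + 3 = 13,
  c_1 = (7·3 - (2)²) + (7·3 - (-2)²) + (3·3 - (-1)²) = 17 + 17 + 8 = 42,
  det = 7·(3·3 - (-1)²) - (2)·((2)·3 - (-1)·(-2)) + (-2)·((2)·(-1) - 3·(-2)) = 7·(8) - (2)·(4) + (-2)·(4) = 40.
  So p(λ) = λ³ - 13λ² + 42λ - 40.
Step 2 — look for an integer root (rational root theorem: any rational root is an integer divisor of 40). Testing λ = 2:
  p(2) = 8 - 52 + 84 - 40 = 0  ✓
  Dividing out (λ - 2): p(λ) = (λ - 2)(λ² - 11λ + 20).
Step 3 — remaining eigenvalues from the quadratic λ² - 11λ + 20 = 0:
  Δ = 11² - 4·20 = 121 - 80 = 41,  λ = (11 ± √41)/2 = (11 ± 6.4031)/2 ≈ 8.7016 or 2.2984.
  Sorted: λ_1 = 8.7016,  λ_2 = 2.2984,  λ_3 = 2  (check: sum = 13 = tr ✓).

Step 4 — unit eigenvector for λ_1 ≈ 8.7016: v spans the null space of (Sigma - λ_1 I), whose rows are
  r_1 = (-1.7016, 2, -2),  r_2 = (2, -5.7016, -1),  r_3 = (-2, -1, -5.7016).
  v is orthogonal to every row, so take v ∝ r_1 × r_2 = ((2)·(-1) - (-2)·(-5.7016), (-2)·(2) - (-1.7016)·(-1), (-1.7016)·(-5.7016) - (2)·(2)) ≈ (-13.4031, -5.7016, 5.7016).
  Rescale (multiply by -1 so the first nonzero entry is positive): u = (13.4031, 5.7016, -5.7016).
  ||u|| = √((13.4031)² + (5.7016)² + (-5.7016)²) = √(244.6594) ≈ 15.6416,  v_1 = u/||u|| ≈ (0.8569, 0.3645, -0.3645) (||v_1|| = 1).

λ_1 = 8.7016,  λ_2 = 2.2984,  λ_3 = 2;  v_1 ≈ (0.8569, 0.3645, -0.3645)


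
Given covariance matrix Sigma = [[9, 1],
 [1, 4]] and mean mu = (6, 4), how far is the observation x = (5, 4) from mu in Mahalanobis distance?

Step 1 — centre the observation: (x - mu) = (-1, 0).

Step 2 — invert Sigma. det(Sigma) = 9·4 - (1)² = 35.
  Sigma^{-1} = (1/det) · [[d, -b], [-b, a]] = [[0.1143, -0.0286],
 [-0.0286, 0.2571]].

Step 3 — form the quadratic (x - mu)^T · Sigma^{-1} · (x - mu):
  Sigma^{-1} · (x - mu) = (-0.1143, 0.0286).
  (x - mu)^T · [Sigma^{-1} · (x - mu)] = (-1)·(-0.1143) + (0)·(0.0286) = 0.1143.

Step 4 — take square root: d = √(0.1143) ≈ 0.3381.

d(x, mu) = √(0.1143) ≈ 0.3381


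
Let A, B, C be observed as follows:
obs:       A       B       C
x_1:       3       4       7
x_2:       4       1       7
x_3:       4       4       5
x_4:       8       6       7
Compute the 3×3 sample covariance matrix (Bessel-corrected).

Step 1 — column means:
  mean(A) = (3 + 4 + 4 + 8) / 4 = 19/4 = 4.75
  mean(B) = (4 + 1 + 4 + 6) / 4 = 15/4 = 3.75
  mean(C) = (7 + 7 + 5 + 7) / 4 = 26/4 = 6.5

Step 2 — sample covariance S[i,j] = (1/(n-1)) · Σ_k (x_{k,i} - mean_i) · (x_{k,j} - mean_j), with n-1 = 3.
  S[A,A] = ((-1.75)·(-1.75) + (-0.75)·(-0.75) + (-0.75)·(-0.75) + (3.25)·(3.25)) / 3 = 14.75/3 = 4.9167
  S[A,B] = ((-1.75)·(0.25) + (-0.75)·(-2.75) + (-0.75)·(0.25) + (3.25)·(2.25)) / 3 = 8.75/3 = 2.9167
  S[A,C] = ((-1.75)·(0.5) + (-0.75)·(0.5) + (-0.75)·(-1.5) + (3.25)·(0.5)) / 3 = 1.5/3 = 0.5
  S[B,B] = ((0.25)·(0.25) + (-2.75)·(-2.75) + (0.25)·(0.25) + (2.25)·(2.25)) / 3 = 12.75/3 = 4.25
  S[B,C] = ((0.25)·(0.5) + (-2.75)·(0.5) + (0.25)·(-1.5) + (2.25)·(0.5)) / 3 = -0.5/3 = -0.1667
  S[C,C] = ((0.5)·(0.5) + (0.5)·(0.5) + (-1.5)·(-1.5) + (0.5)·(0.5)) / 3 = 3/3 = 1

S is symmetric (S[j,i] = S[i,j]). Assembling:

S = [[4.9167, 2.9167, 0.5],
 [2.9167, 4.25, -0.1667],
 [0.5, -0.1667, 1]]


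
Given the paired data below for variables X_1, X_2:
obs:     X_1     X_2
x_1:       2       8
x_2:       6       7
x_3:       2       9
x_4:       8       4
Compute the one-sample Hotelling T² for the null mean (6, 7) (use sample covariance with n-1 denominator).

Step 1 — sample mean vector:
  mean(X_1) = (2 + 6 + 2 + 8) / 4 = 18/4 = 4.5
  mean(X_2) = (8 + 7 + 9 + 4) / 4 = 28/4 = 7
  x̄ = (4.5, 7),  deviation x̄ - mu_0 = (4.5, 7) - (6, 7) = (-1.5, 0).

Step 2 — sample covariance matrix, S[i,j] = (1/(n-1)) · Σ_k (x_{k,i} - mean_i) · (x_{k,j} - mean_j), divisor n-1 = 3:
  S[X_1,X_1] = ((-2.5)·(-2.5) + (1.5)·(1.5) + (-2.5)·(-2.5) + (3.5)·(3.5)) / 3 = 27/3 = 9
  S[X_1,X_2] = ((-2.5)·(1) + (1.5)·(0) + (-2.5)·(2) + (3.5)·(-3)) / 3 = -18/3 = -6
  S[X_2,X_2] = ((1)·(1) + (0)·(0) + (2)·(2) + (-3)·(-3)) / 3 = 14/3 = 4.6667
  S = [[9, -6],
 [-6, 4.6667]].

Step 3 — invert S. det(S) = 9·4.6667 - (-6)² = 6.
  S^{-1} = (1/det) · [[d, -b], [-b, a]] = [[0.7778, 1],
 [1, 1.5]].

Step 4 — quadratic form (x̄ - mu_0)^T · S^{-1} · (x̄ - mu_0):
  S^{-1} · (x̄ - mu_0) = (-1.1667, -1.5),
  (x̄ - mu_0)^T · [...] = (-1.5)·(-1.1667) + (0)·(-1.5) = 1.75.

Step 5 — scale by n: T² = 4 · 1.75 = 7.

T² ≈ 7


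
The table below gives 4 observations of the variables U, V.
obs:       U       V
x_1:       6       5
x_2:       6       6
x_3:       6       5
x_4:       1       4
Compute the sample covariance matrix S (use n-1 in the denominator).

Step 1 — column means:
  mean(U) = (6 + 6 + 6 + 1) / 4 = 19/4 = 4.75
  mean(V) = (5 + 6 + 5 + 4) / 4 = 20/4 = 5

Step 2 — sample covariance S[i,j] = (1/(n-1)) · Σ_k (x_{k,i} - mean_i) · (x_{k,j} - mean_j), with n-1 = 3.
  S[U,U] = ((1.25)·(1.25) + (1.25)·(1.25) + (1.25)·(1.25) + (-3.75)·(-3.75)) / 3 = 18.75/3 = 6.25
  S[U,V] = ((1.25)·(0) + (1.25)·(1) + (1.25)·(0) + (-3.75)·(-1)) / 3 = 5/3 = 1.6667
  S[V,V] = ((0)·(0) + (1)·(1) + (0)·(0) + (-1)·(-1)) / 3 = 2/3 = 0.6667

S is symmetric (S[j,i] = S[i,j]). Assembling:

S = [[6.25, 1.6667],
 [1.6667, 0.6667]]


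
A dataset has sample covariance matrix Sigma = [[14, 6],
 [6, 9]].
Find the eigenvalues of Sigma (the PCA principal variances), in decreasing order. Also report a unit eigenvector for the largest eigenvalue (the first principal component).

Step 1 — characteristic polynomial of 2×2 Sigma:
  det(Sigma - λI) = λ² - trace · λ + det = 0.
  trace = 14 + 9 = 23, det = 14·9 - (6)² = 90.
Step 2 — discriminant:
  Δ = trace² - 4·det = 529 - 360 = 169.
Step 3 — eigenvalues:
  λ = (trace ± √Δ)/2 = (23 ± 13)/2,
  λ_1 = 18,  λ_2 = 5.

Step 4 — unit eigenvector for λ_1: solve (Sigma - λ_1 I)v = 0. First row:
  (14 - 18)·v_x + (6)·v_y = 0, i.e. (-4)·v_x + (6)·v_y = 0,
  so v ∝ (b, λ_1 - a) = (6, 4) = u.
  ||u|| = √((6)² + (4)²) = √(52) ≈ 7.2111,
  v_1 = u/||u|| ≈ (0.8321, 0.5547) (||v_1|| = 1).

λ_1 = 18,  λ_2 = 5;  v_1 ≈ (0.8321, 0.5547)


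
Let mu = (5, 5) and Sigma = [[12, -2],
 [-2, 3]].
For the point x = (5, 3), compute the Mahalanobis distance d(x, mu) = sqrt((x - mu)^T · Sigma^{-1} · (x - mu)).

Step 1 — centre the observation: (x - mu) = (0, -2).

Step 2 — invert Sigma. det(Sigma) = 12·3 - (-2)² = 32.
  Sigma^{-1} = (1/det) · [[d, -b], [-b, a]] = [[0.0938, 0.0625],
 [0.0625, 0.375]].

Step 3 — form the quadratic (x - mu)^T · Sigma^{-1} · (x - mu):
  Sigma^{-1} · (x - mu) = (-0.125, -0.75).
  (x - mu)^T · [Sigma^{-1} · (x - mu)] = (0)·(-0.125) + (-2)·(-0.75) = 1.5.

Step 4 — take square root: d = √(1.5) ≈ 1.2247.

d(x, mu) = √(1.5) ≈ 1.2247


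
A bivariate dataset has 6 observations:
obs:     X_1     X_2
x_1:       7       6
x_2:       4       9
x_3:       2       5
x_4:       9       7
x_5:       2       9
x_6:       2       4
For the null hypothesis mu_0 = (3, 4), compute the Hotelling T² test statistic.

Step 1 — sample mean vector:
  mean(X_1) = (7 + 4 + 2 + 9 + 2 + 2) / 6 = 26/6 = 4.3333
  mean(X_2) = (6 + 9 + 5 + 7 + 9 + 4) / 6 = 40/6 = 6.6667
  x̄ = (4.3333, 6.6667),  deviation x̄ - mu_0 = (4.3333, 6.6667) - (3, 4) = (1.3333, 2.6667).

Step 2 — sample covariance matrix, S[i,j] = (1/(n-1)) · Σ_k (x_{k,i} - mean_i) · (x_{k,j} - mean_j), divisor n-1 = 5:
  S[X_1,X_1] = ((2.6667)·(2.6667) + (-0.3333)·(-0.3333) + (-2.3333)·(-2.3333) + (4.6667)·(4.6667) + (-2.3333)·(-2.3333) + (-2.3333)·(-2.3333)) / 5 = 45.3333/5 = 9.0667
  S[X_1,X_2] = ((2.6667)·(-0.6667) + (-0.3333)·(2.3333) + (-2.3333)·(-1.6667) + (4.6667)·(0.3333) + (-2.3333)·(2.3333) + (-2.3333)·(-2.6667)) / 5 = 3.6667/5 = 0.7333
  S[X_2,X_2] = ((-0.6667)·(-0.6667) + (2.3333)·(2.3333) + (-1.6667)·(-1.6667) + (0.3333)·(0.3333) + (2.3333)·(2.3333) + (-2.6667)·(-2.6667)) / 5 = 21.3333/5 = 4.2667
  S = [[9.0667, 0.7333],
 [0.7333, 4.2667]].

Step 3 — invert S. det(S) = 9.0667·4.2667 - (0.7333)² = 38.1467.
  S^{-1} = (1/det) · [[d, -b], [-b, a]] = [[0.1118, -0.0192],
 [-0.0192, 0.2377]].

Step 4 — quadratic form (x̄ - mu_0)^T · S^{-1} · (x̄ - mu_0):
  S^{-1} · (x̄ - mu_0) = (0.0979, 0.6082),
  (x̄ - mu_0)^T · [...] = (1.3333)·(0.0979) + (2.6667)·(0.6082) = 1.7523.

Step 5 — scale by n: T² = 6 · 1.7523 = 10.5138.

T² ≈ 10.5138


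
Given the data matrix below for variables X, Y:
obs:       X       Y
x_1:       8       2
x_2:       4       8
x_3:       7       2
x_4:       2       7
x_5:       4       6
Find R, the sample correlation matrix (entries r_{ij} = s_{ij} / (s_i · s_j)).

Step 1 — column means:
  mean(X) = (8 + 4 + 7 + 2 + 4) / 5 = 25/5 = 5
  mean(Y) = (2 + 8 + 2 + 7 + 6) / 5 = 25/5 = 5

Step 2 — sample variances and covariances s[i,j] = (1/(n-1)) · Σ_k (x_{k,i} - mean_i) · (x_{k,j} - mean_j), with n-1 = 4:
  s[X,X] = ((3)·(3) + (-1)·(-1) + (2)·(2) + (-3)·(-3) + (-1)·(-1)) / 4 = 24/4 = 6
  s[X,Y] = ((3)·(-3) + (-1)·(3) + (2)·(-3) + (-3)·(2) + (-1)·(1)) / 4 = -25/4 = -6.25
  s[Y,Y] = ((-3)·(-3) + (3)·(3) + (-3)·(-3) + (2)·(2) + (1)·(1)) / 4 = 32/4 = 8
  Sample standard deviations s_i = √(s[i,i]):
  s(X) = √(6) = 2.4495
  s(Y) = √(8) = 2.8284

Step 3 — r_{ij} = s_{ij} / (s_i · s_j):
  r[X,X] = 1 (diagonal).
  r[X,Y] = -6.25 / (2.4495 · 2.8284) = -6.25 / 6.9282 = -0.9021
  r[Y,Y] = 1 (diagonal).

R is symmetric with unit diagonal. Assembling:

R = [[1, -0.9021],
 [-0.9021, 1]]


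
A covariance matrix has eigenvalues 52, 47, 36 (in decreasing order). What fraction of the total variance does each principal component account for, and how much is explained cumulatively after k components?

Step 1 — total variance = trace(Sigma) = Σ λ_i = 52 + 47 + 36 = 135.

Step 2 — fraction explained by component i = λ_i / Σ λ:
  PC1: 52/135 = 0.3852
  PC2: 47/135 = 0.3481
  PC3: 36/135 = 0.2667

Step 3 — cumulative fraction after k components = (λ_1 + ... + λ_k) / Σ λ:
  k = 1: 52/135 = 0.3852
  k = 2: (52 + 47)/135 = 99/135 = 0.7333
  k = 3: (52 + 47 + 36)/135 = 135/135 = 1

Summary (fraction, with percent):

explained: PC1 0.3852 (38.52%), PC2 0.3481 (34.81%), PC3 0.2667 (26.67%);  cumulative: 0.3852, 0.7333, 1


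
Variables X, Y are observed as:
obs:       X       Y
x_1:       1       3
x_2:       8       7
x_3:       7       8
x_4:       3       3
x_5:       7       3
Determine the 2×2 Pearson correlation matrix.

Step 1 — column means:
  mean(X) = (1 + 8 + 7 + 3 + 7) / 5 = 26/5 = 5.2
  mean(Y) = (3 + 7 + 8 + 3 + 3) / 5 = 24/5 = 4.8

Step 2 — sample variances and covariances s[i,j] = (1/(n-1)) · Σ_k (x_{k,i} - mean_i) · (x_{k,j} - mean_j), with n-1 = 4:
  s[X,X] = ((-4.2)·(-4.2) + (2.8)·(2.8) + (1.8)·(1.8) + (-2.2)·(-2.2) + (1.8)·(1.8)) / 4 = 36.8/4 = 9.2
  s[X,Y] = ((-4.2)·(-1.8) + (2.8)·(2.2) + (1.8)·(3.2) + (-2.2)·(-1.8) + (1.8)·(-1.8)) / 4 = 20.2/4 = 5.05
  s[Y,Y] = ((-1.8)·(-1.8) + (2.2)·(2.2) + (3.2)·(3.2) + (-1.8)·(-1.8) + (-1.8)·(-1.8)) / 4 = 24.8/4 = 6.2
  Sample standard deviations s_i = √(s[i,i]):
  s(X) = √(9.2) = 3.0332
  s(Y) = √(6.2) = 2.49

Step 3 — r_{ij} = s_{ij} / (s_i · s_j):
  r[X,X] = 1 (diagonal).
  r[X,Y] = 5.05 / (3.0332 · 2.49) = 5.05 / 7.5525 = 0.6687
  r[Y,Y] = 1 (diagonal).

R is symmetric with unit diagonal. Assembling:

R = [[1, 0.6687],
 [0.6687, 1]]


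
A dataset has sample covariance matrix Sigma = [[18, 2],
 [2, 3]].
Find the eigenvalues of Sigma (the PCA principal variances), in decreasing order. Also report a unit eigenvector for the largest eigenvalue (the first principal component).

Step 1 — characteristic polynomial of 2×2 Sigma:
  det(Sigma - λI) = λ² - trace · λ + det = 0.
  trace = 18 + 3 = 21, det = 18·3 - (2)² = 50.
Step 2 — discriminant:
  Δ = trace² - 4·det = 441 - 200 = 241.
Step 3 — eigenvalues:
  λ = (trace ± √Δ)/2 = (21 ± 15.5242)/2,
  λ_1 = 18.2621,  λ_2 = 2.7379.

Step 4 — unit eigenvector for λ_1: solve (Sigma - λ_1 I)v = 0. First row:
  (18 - 18.2621)·v_x + (2)·v_y = 0, i.e. (-0.2621)·v_x + (2)·v_y = 0,
  so v ∝ (b, λ_1 - a) = (2, 0.2621) = u.
  ||u|| = √((2)² + (0.2621)²) = √(4.0687) ≈ 2.0171,
  v_1 = u/||u|| ≈ (0.9915, 0.1299) (||v_1|| = 1).

λ_1 = 18.2621,  λ_2 = 2.7379;  v_1 ≈ (0.9915, 0.1299)


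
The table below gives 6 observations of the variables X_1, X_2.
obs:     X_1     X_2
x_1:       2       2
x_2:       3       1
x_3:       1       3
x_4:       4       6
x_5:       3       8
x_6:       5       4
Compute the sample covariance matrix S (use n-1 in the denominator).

Step 1 — column means:
  mean(X_1) = (2 + 3 + 1 + 4 + 3 + 5) / 6 = 18/6 = 3
  mean(X_2) = (2 + 1 + 3 + 6 + 8 + 4) / 6 = 24/6 = 4

Step 2 — sample covariance S[i,j] = (1/(n-1)) · Σ_k (x_{k,i} - mean_i) · (x_{k,j} - mean_j), with n-1 = 5.
  S[X_1,X_1] = ((-1)·(-1) + (0)·(0) + (-2)·(-2) + (1)·(1) + (0)·(0) + (2)·(2)) / 5 = 10/5 = 2
  S[X_1,X_2] = ((-1)·(-2) + (0)·(-3) + (-2)·(-1) + (1)·(2) + (0)·(4) + (2)·(0)) / 5 = 6/5 = 1.2
  S[X_2,X_2] = ((-2)·(-2) + (-3)·(-3) + (-1)·(-1) + (2)·(2) + (4)·(4) + (0)·(0)) / 5 = 34/5 = 6.8

S is symmetric (S[j,i] = S[i,j]). Assembling:

S = [[2, 1.2],
 [1.2, 6.8]]


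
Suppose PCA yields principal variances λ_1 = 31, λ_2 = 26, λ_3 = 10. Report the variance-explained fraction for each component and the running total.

Step 1 — total variance = trace(Sigma) = Σ λ_i = 31 + 26 + 10 = 67.

Step 2 — fraction explained by component i = λ_i / Σ λ:
  PC1: 31/67 = 0.4627
  PC2: 26/67 = 0.3881
  PC3: 10/67 = 0.1493

Step 3 — cumulative fraction after k components = (λ_1 + ... + λ_k) / Σ λ:
  k = 1: 31/67 = 0.4627
  k = 2: (31 + 26)/67 = 57/67 = 0.8507
  k = 3: (31 + 26 + 10)/67 = 67/67 = 1

Summary (fraction, with percent):

explained: PC1 0.4627 (46.27%), PC2 0.3881 (38.81%), PC3 0.1493 (14.93%);  cumulative: 0.4627, 0.8507, 1


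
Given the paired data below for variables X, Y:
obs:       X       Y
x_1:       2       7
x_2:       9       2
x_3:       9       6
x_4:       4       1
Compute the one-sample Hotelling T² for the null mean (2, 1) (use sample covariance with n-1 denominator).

Step 1 — sample mean vector:
  mean(X) = (2 + 9 + 9 + 4) / 4 = 24/4 = 6
  mean(Y) = (7 + 2 + 6 + 1) / 4 = 16/4 = 4
  x̄ = (6, 4),  deviation x̄ - mu_0 = (6, 4) - (2, 1) = (4, 3).

Step 2 — sample covariance matrix, S[i,j] = (1/(n-1)) · Σ_k (x_{k,i} - mean_i) · (x_{k,j} - mean_j), divisor n-1 = 3:
  S[X,X] = ((-4)·(-4) + (3)·(3) + (3)·(3) + (-2)·(-2)) / 3 = 38/3 = 12.6667
  S[X,Y] = ((-4)·(3) + (3)·(-2) + (3)·(2) + (-2)·(-3)) / 3 = -6/3 = -2
  S[Y,Y] = ((3)·(3) + (-2)·(-2) + (2)·(2) + (-3)·(-3)) / 3 = 26/3 = 8.6667
  S = [[12.6667, -2],
 [-2, 8.6667]].

Step 3 — invert S. det(S) = 12.6667·8.6667 - (-2)² = 105.7778.
  S^{-1} = (1/det) · [[d, -b], [-b, a]] = [[0.0819, 0.0189],
 [0.0189, 0.1197]].

Step 4 — quadratic form (x̄ - mu_0)^T · S^{-1} · (x̄ - mu_0):
  S^{-1} · (x̄ - mu_0) = (0.3845, 0.4349),
  (x̄ - mu_0)^T · [...] = (4)·(0.3845) + (3)·(0.4349) = 2.8424.

Step 5 — scale by n: T² = 4 · 2.8424 = 11.3697.

T² ≈ 11.3697


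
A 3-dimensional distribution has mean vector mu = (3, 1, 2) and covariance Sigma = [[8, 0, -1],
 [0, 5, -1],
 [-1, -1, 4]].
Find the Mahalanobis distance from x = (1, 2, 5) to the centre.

Step 1 — centre the observation: (x - mu) = (-2, 1, 3).

Step 2 — invert Sigma (cofactor / det for 3×3, or solve directly):
  Sigma^{-1} = [[0.1293, 0.0068, 0.034],
 [0.0068, 0.2109, 0.0544],
 [0.034, 0.0544, 0.2721]].

Step 3 — form the quadratic (x - mu)^T · Sigma^{-1} · (x - mu):
  Sigma^{-1} · (x - mu) = (-0.1497, 0.3605, 0.8027).
  (x - mu)^T · [Sigma^{-1} · (x - mu)] = (-2)·(-0.1497) + (1)·(0.3605) + (3)·(0.8027) = 3.068.

Step 4 — take square root: d = √(3.068) ≈ 1.7516.

d(x, mu) = √(3.068) ≈ 1.7516


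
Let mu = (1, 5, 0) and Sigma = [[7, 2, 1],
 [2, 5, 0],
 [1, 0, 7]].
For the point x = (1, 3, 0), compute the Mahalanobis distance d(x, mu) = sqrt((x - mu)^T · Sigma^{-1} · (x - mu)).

Step 1 — centre the observation: (x - mu) = (0, -2, 0).

Step 2 — invert Sigma (cofactor / det for 3×3, or solve directly):
  Sigma^{-1} = [[0.1651, -0.066, -0.0236],
 [-0.066, 0.2264, 0.0094],
 [-0.0236, 0.0094, 0.1462]].

Step 3 — form the quadratic (x - mu)^T · Sigma^{-1} · (x - mu):
  Sigma^{-1} · (x - mu) = (0.1321, -0.4528, -0.0189).
  (x - mu)^T · [Sigma^{-1} · (x - mu)] = (0)·(0.1321) + (-2)·(-0.4528) + (0)·(-0.0189) = 0.9057.

Step 4 — take square root: d = √(0.9057) ≈ 0.9517.

d(x, mu) = √(0.9057) ≈ 0.9517


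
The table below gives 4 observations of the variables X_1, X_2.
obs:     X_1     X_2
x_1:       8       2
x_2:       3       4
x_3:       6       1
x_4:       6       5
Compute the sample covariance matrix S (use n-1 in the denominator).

Step 1 — column means:
  mean(X_1) = (8 + 3 + 6 + 6) / 4 = 23/4 = 5.75
  mean(X_2) = (2 + 4 + 1 + 5) / 4 = 12/4 = 3

Step 2 — sample covariance S[i,j] = (1/(n-1)) · Σ_k (x_{k,i} - mean_i) · (x_{k,j} - mean_j), with n-1 = 3.
  S[X_1,X_1] = ((2.25)·(2.25) + (-2.75)·(-2.75) + (0.25)·(0.25) + (0.25)·(0.25)) / 3 = 12.75/3 = 4.25
  S[X_1,X_2] = ((2.25)·(-1) + (-2.75)·(1) + (0.25)·(-2) + (0.25)·(2)) / 3 = -5/3 = -1.6667
  S[X_2,X_2] = ((-1)·(-1) + (1)·(1) + (-2)·(-2) + (2)·(2)) / 3 = 10/3 = 3.3333

S is symmetric (S[j,i] = S[i,j]). Assembling:

S = [[4.25, -1.6667],
 [-1.6667, 3.3333]]


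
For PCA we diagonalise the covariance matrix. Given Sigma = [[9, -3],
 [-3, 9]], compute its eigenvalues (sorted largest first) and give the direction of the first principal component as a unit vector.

Step 1 — characteristic polynomial of 2×2 Sigma:
  det(Sigma - λI) = λ² - trace · λ + det = 0.
  trace = 9 + 9 = 18, det = 9·9 - (-3)² = 72.
Step 2 — discriminant:
  Δ = trace² - 4·det = 324 - 288 = 36.
Step 3 — eigenvalues:
  λ = (trace ± √Δ)/2 = (18 ± 6)/2,
  λ_1 = 12,  λ_2 = 6.

Step 4 — unit eigenvector for λ_1: solve (Sigma - λ_1 I)v = 0. First row:
  (9 - 12)·v_x + (-3)·v_y = 0, i.e. (-3)·v_x + (-3)·v_y = 0,
  so v ∝ (b, λ_1 - a) = (-3, 3); multiply by -1 so the first entry is positive: u = (3, -3).
  ||u|| = √((3)² + (-3)²) = √(18) ≈ 4.2426,
  v_1 = u/||u|| ≈ (0.7071, -0.7071) (||v_1|| = 1).

λ_1 = 12,  λ_2 = 6;  v_1 ≈ (0.7071, -0.7071)


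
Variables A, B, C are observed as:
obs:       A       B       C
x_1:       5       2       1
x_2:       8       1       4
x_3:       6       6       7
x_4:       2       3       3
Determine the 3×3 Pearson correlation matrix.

Step 1 — column means:
  mean(A) = (5 + 8 + 6 + 2) / 4 = 21/4 = 5.25
  mean(B) = (2 + 1 + 6 + 3) / 4 = 12/4 = 3
  mean(C) = (1 + 4 + 7 + 3) / 4 = 15/4 = 3.75

Step 2 — sample variances and covariances s[i,j] = (1/(n-1)) · Σ_k (x_{k,i} - mean_i) · (x_{k,j} - mean_j), with n-1 = 3:
  s[A,A] = ((-0.25)·(-0.25) + (2.75)·(2.75) + (0.75)·(0.75) + (-3.25)·(-3.25)) / 3 = 18.75/3 = 6.25
  s[A,B] = ((-0.25)·(-1) + (2.75)·(-2) + (0.75)·(3) + (-3.25)·(0)) / 3 = -3/3 = -1
  s[A,C] = ((-0.25)·(-2.75) + (2.75)·(0.25) + (0.75)·(3.25) + (-3.25)·(-0.75)) / 3 = 6.25/3 = 2.0833
  s[B,B] = ((-1)·(-1) + (-2)·(-2) + (3)·(3) + (0)·(0)) / 3 = 14/3 = 4.6667
  s[B,C] = ((-1)·(-2.75) + (-2)·(0.25) + (3)·(3.25) + (0)·(-0.75)) / 3 = 12/3 = 4
  s[C,C] = ((-2.75)·(-2.75) + (0.25)·(0.25) + (3.25)·(3.25) + (-0.75)·(-0.75)) / 3 = 18.75/3 = 6.25
  Sample standard deviations s_i = √(s[i,i]):
  s(A) = √(6.25) = 2.5
  s(B) = √(4.6667) = 2.1602
  s(C) = √(6.25) = 2.5

Step 3 — r_{ij} = s_{ij} / (s_i · s_j):
  r[A,A] = 1 (diagonal).
  r[A,B] = -1 / (2.5 · 2.1602) = -1 / 5.4006 = -0.1852
  r[A,C] = 2.0833 / (2.5 · 2.5) = 2.0833 / 6.25 = 0.3333
  r[B,B] = 1 (diagonal).
  r[B,C] = 4 / (2.1602 · 2.5) = 4 / 5.4006 = 0.7407
  r[C,C] = 1 (diagonal).

R is symmetric with unit diagonal. Assembling:

R = [[1, -0.1852, 0.3333],
 [-0.1852, 1, 0.7407],
 [0.3333, 0.7407, 1]]


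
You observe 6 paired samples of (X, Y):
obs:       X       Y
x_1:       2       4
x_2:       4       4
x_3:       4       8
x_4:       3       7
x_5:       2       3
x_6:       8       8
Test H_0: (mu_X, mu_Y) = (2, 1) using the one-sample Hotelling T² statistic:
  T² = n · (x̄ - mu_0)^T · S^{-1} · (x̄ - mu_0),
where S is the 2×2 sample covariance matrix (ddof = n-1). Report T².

Step 1 — sample mean vector:
  mean(X) = (2 + 4 + 4 + 3 + 2 + 8) / 6 = 23/6 = 3.8333
  mean(Y) = (4 + 4 + 8 + 7 + 3 + 8) / 6 = 34/6 = 5.6667
  x̄ = (3.8333, 5.6667),  deviation x̄ - mu_0 = (3.8333, 5.6667) - (2, 1) = (1.8333, 4.6667).

Step 2 — sample covariance matrix, S[i,j] = (1/(n-1)) · Σ_k (x_{k,i} - mean_i) · (x_{k,j} - mean_j), divisor n-1 = 5:
  S[X,X] = ((-1.8333)·(-1.8333) + (0.1667)·(0.1667) + (0.1667)·(0.1667) + (-0.8333)·(-0.8333) + (-1.8333)·(-1.8333) + (4.1667)·(4.1667)) / 5 = 24.8333/5 = 4.9667
  S[X,Y] = ((-1.8333)·(-1.6667) + (0.1667)·(-1.6667) + (0.1667)·(2.3333) + (-0.8333)·(1.3333) + (-1.8333)·(-2.6667) + (4.1667)·(2.3333)) / 5 = 16.6667/5 = 3.3333
  S[Y,Y] = ((-1.6667)·(-1.6667) + (-1.6667)·(-1.6667) + (2.3333)·(2.3333) + (1.3333)·(1.3333) + (-2.6667)·(-2.6667) + (2.3333)·(2.3333)) / 5 = 25.3333/5 = 5.0667
  S = [[4.9667, 3.3333],
 [3.3333, 5.0667]].

Step 3 — invert S. det(S) = 4.9667·5.0667 - (3.3333)² = 14.0533.
  S^{-1} = (1/det) · [[d, -b], [-b, a]] = [[0.3605, -0.2372],
 [-0.2372, 0.3534]].

Step 4 — quadratic form (x̄ - mu_0)^T · S^{-1} · (x̄ - mu_0):
  S^{-1} · (x̄ - mu_0) = (-0.4459, 1.2144),
  (x̄ - mu_0)^T · [...] = (1.8333)·(-0.4459) + (4.6667)·(1.2144) = 4.8498.

Step 5 — scale by n: T² = 6 · 4.8498 = 29.0987.

T² ≈ 29.0987
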